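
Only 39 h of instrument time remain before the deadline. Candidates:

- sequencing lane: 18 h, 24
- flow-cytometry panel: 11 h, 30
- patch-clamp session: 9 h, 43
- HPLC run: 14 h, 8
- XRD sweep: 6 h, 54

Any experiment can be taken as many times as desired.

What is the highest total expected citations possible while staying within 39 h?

324

The ratio ordering already packs tightly: 6×XRD sweep, 36 h, 324.
No other feasible combination exceeds 324.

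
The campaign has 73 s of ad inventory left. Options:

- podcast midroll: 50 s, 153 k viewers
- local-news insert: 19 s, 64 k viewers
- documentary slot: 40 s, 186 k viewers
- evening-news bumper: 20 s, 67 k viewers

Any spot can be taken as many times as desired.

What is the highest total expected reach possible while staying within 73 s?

253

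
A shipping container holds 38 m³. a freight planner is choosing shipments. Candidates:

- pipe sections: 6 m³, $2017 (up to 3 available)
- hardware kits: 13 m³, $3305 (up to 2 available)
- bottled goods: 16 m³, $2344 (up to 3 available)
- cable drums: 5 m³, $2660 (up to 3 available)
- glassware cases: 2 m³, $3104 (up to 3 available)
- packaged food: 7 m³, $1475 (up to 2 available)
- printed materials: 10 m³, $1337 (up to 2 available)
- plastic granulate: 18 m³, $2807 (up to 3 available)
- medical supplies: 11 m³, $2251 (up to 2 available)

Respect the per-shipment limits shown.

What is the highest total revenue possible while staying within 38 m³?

21560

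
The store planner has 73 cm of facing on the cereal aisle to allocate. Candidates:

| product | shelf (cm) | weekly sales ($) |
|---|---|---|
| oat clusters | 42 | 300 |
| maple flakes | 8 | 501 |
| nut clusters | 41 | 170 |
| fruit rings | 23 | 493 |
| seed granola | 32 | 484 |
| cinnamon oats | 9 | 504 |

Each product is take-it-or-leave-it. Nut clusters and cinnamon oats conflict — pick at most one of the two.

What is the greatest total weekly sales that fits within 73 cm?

Best packing: maple flakes + fruit rings + seed granola + cinnamon oats — 72 cm, 1982 total.
Runner-up maple flakes + fruit rings + cinnamon oats tops out at 1498.

1982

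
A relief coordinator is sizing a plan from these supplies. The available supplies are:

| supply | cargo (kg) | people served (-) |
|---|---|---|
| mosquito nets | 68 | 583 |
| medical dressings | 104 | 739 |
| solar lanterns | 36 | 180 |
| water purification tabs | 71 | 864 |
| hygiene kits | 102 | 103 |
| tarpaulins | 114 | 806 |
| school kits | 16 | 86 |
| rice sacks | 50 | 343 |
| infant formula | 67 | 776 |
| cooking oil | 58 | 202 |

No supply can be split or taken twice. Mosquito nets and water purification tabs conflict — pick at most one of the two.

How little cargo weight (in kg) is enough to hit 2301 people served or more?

242

Look for the lowest-cargo combination reaching 2301.
medical dressings + water purification tabs + infant formula reaches 2379 using 242 kg.
No combination under 242 kg hits 2301.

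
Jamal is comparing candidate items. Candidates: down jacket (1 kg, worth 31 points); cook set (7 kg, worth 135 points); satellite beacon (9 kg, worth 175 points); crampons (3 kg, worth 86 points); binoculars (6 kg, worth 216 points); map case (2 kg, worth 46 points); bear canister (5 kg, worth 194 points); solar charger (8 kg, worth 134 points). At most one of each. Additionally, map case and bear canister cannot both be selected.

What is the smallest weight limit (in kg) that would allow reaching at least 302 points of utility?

9

Look for the lowest-weight combination reaching 302.
crampons + binoculars: 302 utility at 9 kg.
Any bundle with less than 9 kg falls short of 302.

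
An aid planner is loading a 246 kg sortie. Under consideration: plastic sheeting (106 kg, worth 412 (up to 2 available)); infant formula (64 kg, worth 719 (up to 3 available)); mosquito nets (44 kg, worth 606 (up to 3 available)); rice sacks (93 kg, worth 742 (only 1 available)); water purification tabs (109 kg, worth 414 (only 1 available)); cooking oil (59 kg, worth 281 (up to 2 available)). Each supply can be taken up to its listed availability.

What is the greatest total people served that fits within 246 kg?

Greedy by ratio would take infant formula + 3×mosquito nets: 196 kg used, total 2537.
The 88 kg tied up in 2×mosquito nets is better spent on 2×infant formula — total rises to 2763 (236 kg).
The spare 10 kg is too small for any remaining supply, and no exchange beats 2763.

2763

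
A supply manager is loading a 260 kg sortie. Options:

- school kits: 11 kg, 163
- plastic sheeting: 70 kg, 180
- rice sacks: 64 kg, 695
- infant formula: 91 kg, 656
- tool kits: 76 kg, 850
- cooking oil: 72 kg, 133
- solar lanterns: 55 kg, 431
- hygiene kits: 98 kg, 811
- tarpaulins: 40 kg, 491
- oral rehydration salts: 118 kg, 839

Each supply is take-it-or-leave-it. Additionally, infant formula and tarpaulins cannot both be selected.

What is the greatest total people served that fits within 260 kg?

Best packing: school kits + rice sacks + tool kits + solar lanterns + tarpaulins — 246 kg, 2630 total.

2630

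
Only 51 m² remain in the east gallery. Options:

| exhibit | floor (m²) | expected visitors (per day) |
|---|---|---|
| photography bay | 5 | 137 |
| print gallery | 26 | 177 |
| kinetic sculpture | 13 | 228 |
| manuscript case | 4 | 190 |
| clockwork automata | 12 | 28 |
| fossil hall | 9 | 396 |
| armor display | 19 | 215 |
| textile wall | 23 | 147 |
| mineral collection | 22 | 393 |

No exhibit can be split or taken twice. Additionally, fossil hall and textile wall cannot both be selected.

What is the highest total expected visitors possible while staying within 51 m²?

1207

Filling by ratio: photography bay + manuscript case + fossil hall + mineral collection for 1116, with 11 m² left unused.
Dropping photography bay frees 5 m²; slotting in kinetic sculpture (13 m²) lifts the total to 1207 at 48 m².
No other feasible combination exceeds 1207.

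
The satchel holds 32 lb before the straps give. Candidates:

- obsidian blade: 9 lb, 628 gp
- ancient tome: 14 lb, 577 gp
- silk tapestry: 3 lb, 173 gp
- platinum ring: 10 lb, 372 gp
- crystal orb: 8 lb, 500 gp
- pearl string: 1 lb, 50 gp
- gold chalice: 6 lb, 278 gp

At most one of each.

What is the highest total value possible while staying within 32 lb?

1755

Filling by ratio: obsidian blade + silk tapestry + crystal orb + pearl string + gold chalice for 1629, with 5 lb left unused.
The 9 lb tied up in silk tapestry and gold chalice is better spent on ancient tome — total rises to 1755 (32 lb).
Nothing else within 32 lb beats 1755.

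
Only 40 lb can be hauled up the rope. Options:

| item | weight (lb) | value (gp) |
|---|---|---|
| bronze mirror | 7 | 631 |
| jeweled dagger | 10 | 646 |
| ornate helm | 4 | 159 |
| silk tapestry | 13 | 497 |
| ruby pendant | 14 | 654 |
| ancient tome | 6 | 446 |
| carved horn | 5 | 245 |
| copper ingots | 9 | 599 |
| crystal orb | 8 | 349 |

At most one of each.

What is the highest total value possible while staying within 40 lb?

Filling by ratio: bronze mirror + jeweled dagger + ancient tome + carved horn + copper ingots for 2567, with 3 lb left unused.
Dropping carved horn frees 5 lb; slotting in crystal orb (8 lb) lifts the total to 2671 at 40 lb.
Next best is bronze mirror + jeweled dagger + ancient tome + carved horn + copper ingots at 2567 (37 lb) — short by 104.

2671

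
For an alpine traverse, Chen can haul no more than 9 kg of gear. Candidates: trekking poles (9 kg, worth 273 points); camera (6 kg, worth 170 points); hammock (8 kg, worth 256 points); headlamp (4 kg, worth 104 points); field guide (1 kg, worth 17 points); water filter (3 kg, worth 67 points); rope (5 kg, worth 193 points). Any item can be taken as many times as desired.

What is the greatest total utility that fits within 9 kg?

297

Ranking by ratio (utility/kg): rope 38.60, hammock 32.00, trekking poles 30.33.
Best packing: headlamp + rope — 9 kg, 297 total.
That's the maximum — no swap from here does better than 297.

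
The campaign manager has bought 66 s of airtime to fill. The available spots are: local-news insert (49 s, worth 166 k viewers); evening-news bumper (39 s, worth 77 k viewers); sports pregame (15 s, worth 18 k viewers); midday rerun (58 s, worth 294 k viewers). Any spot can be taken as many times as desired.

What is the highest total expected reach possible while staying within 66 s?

294

Midday rerun uses 58 of the 66 s and totals 294.
The spare 8 s is too small for any remaining spot, and no exchange beats 294.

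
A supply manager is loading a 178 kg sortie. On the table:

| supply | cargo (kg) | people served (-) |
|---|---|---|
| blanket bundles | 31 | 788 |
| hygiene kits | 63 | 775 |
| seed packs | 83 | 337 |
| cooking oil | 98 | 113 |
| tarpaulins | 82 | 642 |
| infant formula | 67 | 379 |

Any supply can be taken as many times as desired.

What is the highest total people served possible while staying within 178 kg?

3940

Taking 5×blanket bundles: 155 kg used, 3940 in people served.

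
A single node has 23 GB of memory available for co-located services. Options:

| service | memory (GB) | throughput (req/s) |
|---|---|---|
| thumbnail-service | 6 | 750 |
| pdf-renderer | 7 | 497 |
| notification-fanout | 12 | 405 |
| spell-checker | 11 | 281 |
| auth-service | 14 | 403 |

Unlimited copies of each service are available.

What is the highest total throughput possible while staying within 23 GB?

Taking 3×thumbnail-service: 18 GB used, 2250 in throughput.
Nothing else within 23 GB beats 2250.

2250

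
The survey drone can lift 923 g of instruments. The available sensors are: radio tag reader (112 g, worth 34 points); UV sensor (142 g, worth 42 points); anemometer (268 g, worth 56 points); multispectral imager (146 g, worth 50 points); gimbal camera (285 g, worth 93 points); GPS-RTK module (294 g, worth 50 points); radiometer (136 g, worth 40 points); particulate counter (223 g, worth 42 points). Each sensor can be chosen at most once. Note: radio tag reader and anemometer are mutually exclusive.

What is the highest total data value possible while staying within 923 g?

261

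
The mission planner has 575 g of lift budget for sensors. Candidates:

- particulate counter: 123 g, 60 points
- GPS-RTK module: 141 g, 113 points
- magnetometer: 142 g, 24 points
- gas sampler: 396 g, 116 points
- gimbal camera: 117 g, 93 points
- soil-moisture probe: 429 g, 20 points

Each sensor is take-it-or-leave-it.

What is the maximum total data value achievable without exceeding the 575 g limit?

Best packing: particulate counter + GPS-RTK module + magnetometer + gimbal camera — 523 g, 290 total.
No other feasible combination exceeds 290.

290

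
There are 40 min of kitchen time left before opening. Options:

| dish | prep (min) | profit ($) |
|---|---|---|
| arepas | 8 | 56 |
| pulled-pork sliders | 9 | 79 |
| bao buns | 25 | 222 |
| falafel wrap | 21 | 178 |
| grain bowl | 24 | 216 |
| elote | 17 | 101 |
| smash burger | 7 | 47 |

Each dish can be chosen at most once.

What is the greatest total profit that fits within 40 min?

342

Taking pulled-pork sliders + grain bowl + smash burger: 40 min used, 342 in profit.
An exhaustive check of the 128 subsets confirms 342.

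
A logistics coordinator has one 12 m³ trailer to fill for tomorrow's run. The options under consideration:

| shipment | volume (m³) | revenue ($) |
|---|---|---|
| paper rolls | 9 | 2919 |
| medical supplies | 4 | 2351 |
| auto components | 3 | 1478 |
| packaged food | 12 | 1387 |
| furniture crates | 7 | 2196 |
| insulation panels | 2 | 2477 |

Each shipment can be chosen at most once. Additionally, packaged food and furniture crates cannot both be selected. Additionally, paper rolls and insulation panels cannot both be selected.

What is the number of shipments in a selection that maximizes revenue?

3

The maximum revenue within 12 m³ is 6306.
One optimal bundle: medical supplies + auto components + insulation panels (9 m³).
Every optimal selection uses 3 shipments.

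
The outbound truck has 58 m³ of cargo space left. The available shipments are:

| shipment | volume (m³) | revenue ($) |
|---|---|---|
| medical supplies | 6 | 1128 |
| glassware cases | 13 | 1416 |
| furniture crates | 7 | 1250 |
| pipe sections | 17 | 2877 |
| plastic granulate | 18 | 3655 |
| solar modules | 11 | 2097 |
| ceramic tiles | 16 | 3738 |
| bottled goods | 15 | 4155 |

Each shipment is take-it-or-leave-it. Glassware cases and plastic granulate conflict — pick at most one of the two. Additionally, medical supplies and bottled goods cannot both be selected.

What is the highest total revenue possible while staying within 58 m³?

12798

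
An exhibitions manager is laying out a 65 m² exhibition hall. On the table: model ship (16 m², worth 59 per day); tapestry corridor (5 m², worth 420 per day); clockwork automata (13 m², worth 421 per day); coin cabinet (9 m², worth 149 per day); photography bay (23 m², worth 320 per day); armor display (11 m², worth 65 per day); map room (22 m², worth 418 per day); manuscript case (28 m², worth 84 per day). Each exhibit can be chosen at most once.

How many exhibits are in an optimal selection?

The maximum expected visitors within 65 m² is 1579.
One optimal bundle: tapestry corridor + clockwork automata + photography bay + map room (63 m²).
Every optimal selection uses 4 exhibits.

4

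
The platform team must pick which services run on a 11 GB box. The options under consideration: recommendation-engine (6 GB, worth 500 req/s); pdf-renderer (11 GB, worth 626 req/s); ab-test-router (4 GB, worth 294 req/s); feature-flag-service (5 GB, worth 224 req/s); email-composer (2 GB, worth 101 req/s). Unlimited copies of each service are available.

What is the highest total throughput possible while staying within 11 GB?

794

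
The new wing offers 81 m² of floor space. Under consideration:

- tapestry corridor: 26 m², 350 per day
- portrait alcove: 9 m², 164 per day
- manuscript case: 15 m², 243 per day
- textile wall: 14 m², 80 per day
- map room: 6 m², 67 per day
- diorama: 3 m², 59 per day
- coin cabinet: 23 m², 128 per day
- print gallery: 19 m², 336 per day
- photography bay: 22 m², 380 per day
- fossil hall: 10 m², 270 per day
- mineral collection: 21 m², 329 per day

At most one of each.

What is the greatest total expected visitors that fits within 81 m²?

1479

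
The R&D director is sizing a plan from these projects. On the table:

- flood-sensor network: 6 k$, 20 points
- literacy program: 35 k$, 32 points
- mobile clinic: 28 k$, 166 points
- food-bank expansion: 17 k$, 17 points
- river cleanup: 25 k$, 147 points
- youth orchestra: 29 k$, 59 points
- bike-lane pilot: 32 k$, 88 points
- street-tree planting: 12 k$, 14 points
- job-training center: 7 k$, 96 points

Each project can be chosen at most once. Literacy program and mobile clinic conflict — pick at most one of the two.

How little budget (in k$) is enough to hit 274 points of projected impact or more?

41

Look for the lowest-budget combination reaching 274.
flood-sensor network + mobile clinic + job-training center reaches 282 using 41 k$.
Below 41 k$ the best achievable stays under 274.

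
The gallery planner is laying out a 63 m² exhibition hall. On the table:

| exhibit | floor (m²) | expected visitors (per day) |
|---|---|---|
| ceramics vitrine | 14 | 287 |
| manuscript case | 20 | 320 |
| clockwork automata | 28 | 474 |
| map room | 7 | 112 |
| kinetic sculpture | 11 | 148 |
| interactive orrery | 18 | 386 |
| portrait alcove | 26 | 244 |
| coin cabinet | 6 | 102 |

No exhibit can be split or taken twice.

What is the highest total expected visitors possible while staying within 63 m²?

Density check — interactive orrery 21.44, ceramics vitrine 20.50, coin cabinet 17.00, clockwork automata 16.93 are the best per m².
Greedy by ratio would take ceramics vitrine + manuscript case + interactive orrery + coin cabinet: 58 m² used, total 1095.
The 26 m² tied up in manuscript case and coin cabinet is better spent on clockwork automata — total rises to 1147 (60 m²).
An exhaustive check of the 256 subsets confirms 1147.

1147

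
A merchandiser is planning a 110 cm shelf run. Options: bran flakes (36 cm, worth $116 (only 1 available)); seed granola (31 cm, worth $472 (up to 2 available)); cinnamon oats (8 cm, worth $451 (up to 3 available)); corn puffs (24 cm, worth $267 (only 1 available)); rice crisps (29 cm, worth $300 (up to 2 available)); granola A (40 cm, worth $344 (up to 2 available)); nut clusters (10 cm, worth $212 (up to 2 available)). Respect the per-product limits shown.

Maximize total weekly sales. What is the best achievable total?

2721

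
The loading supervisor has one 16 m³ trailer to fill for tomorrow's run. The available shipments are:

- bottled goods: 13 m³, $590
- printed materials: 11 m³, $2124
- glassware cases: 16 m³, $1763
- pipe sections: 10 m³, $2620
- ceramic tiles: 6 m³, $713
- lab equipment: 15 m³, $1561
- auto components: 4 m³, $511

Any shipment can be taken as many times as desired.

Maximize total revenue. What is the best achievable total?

Ranking by ratio (revenue/m³): pipe sections 262.00, printed materials 193.09, auto components 127.75, ceramic tiles 118.83.
Taking the top-ratio shipments first gives pipe sections + auto components for 3131 (14 m³).
The 4 m³ tied up in auto components is better spent on ceramic tiles — total rises to 3333 (16 m³).
Every other selection either busts 16 m³ or fails to beat 3333.

3333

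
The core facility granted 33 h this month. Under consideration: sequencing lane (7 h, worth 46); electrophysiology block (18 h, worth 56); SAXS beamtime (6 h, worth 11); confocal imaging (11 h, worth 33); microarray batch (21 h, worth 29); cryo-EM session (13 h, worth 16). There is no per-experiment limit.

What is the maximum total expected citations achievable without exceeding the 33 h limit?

4×sequencing lane uses 28 of the 33 h and totals 184.
That's the maximum — no swap from here does better than 184.

184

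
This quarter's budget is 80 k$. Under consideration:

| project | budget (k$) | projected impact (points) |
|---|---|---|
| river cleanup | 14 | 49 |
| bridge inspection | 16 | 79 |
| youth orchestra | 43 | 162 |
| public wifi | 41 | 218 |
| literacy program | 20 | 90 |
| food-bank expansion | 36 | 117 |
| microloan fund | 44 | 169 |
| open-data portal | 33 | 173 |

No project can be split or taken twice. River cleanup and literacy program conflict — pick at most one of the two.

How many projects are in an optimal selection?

2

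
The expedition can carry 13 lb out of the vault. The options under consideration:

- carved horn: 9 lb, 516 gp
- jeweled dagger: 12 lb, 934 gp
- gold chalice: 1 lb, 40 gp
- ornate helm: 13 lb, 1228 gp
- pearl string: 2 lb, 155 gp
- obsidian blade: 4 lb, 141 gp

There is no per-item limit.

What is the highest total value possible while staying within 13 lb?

1228

Best packing: ornate helm — 13 lb, 1228 total.
That's the maximum — no swap from here does better than 1228.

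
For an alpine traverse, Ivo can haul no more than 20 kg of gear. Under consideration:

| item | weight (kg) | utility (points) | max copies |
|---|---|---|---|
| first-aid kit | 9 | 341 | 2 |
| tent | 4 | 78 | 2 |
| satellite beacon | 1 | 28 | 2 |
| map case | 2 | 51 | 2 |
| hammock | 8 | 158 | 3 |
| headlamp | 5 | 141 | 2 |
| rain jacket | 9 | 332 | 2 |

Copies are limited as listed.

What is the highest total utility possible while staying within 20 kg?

738

Density check — first-aid kit 37.89, rain jacket 36.89, headlamp 28.20, satellite beacon 28.00 are the best per kg.
The ratio ordering already packs tightly: 2×first-aid kit + 2×satellite beacon, 20 kg, 738.
Nothing else within 20 kg beats 738.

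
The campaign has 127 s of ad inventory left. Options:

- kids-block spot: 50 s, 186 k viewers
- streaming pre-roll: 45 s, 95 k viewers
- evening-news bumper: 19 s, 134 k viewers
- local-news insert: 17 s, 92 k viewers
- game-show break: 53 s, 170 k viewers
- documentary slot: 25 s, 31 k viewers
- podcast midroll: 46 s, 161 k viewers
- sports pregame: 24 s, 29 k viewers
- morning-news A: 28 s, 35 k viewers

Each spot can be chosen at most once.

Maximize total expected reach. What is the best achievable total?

490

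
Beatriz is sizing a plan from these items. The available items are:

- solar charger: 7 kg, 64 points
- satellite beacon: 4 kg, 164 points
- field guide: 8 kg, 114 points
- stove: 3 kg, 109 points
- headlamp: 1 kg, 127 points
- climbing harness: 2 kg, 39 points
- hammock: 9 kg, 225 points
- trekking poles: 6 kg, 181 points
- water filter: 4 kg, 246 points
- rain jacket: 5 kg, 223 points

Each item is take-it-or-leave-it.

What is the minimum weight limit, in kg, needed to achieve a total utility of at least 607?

Look for the lowest-weight combination reaching 607.
satellite beacon + stove + headlamp + water filter reaches 646 using 12 kg.
No combination under 12 kg hits 607.

12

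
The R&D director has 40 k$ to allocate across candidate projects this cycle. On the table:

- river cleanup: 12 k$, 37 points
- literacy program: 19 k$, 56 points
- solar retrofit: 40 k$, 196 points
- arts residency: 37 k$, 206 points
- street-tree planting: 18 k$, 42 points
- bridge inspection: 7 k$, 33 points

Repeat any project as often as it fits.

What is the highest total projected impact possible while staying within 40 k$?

Best packing: arts residency — 37 k$, 206 total.
No other feasible combination exceeds 206.

206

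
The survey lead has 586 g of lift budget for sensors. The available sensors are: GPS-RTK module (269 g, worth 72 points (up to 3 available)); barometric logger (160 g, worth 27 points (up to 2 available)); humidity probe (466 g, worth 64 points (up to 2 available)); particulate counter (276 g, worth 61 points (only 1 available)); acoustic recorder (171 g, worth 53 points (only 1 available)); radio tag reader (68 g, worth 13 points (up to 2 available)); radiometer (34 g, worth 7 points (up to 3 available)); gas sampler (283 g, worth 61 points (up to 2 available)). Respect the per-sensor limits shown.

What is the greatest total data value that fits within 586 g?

152

A density-first pass picks GPS-RTK module + acoustic recorder + 3×radiometer — 146 at 542 g.
Dropping radiometer frees 34 g; slotting in radio tag reader (68 g) lifts the total to 152 at 576 g.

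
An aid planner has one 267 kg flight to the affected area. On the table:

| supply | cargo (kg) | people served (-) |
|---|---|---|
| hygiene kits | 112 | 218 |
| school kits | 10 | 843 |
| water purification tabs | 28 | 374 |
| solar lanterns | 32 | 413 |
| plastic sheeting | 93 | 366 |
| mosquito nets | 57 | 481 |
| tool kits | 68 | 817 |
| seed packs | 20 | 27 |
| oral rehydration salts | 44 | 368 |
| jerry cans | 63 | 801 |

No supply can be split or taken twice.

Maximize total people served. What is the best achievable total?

3729

By people served per kg: school kits 84.30, water purification tabs 13.36, solar lanterns 12.91 lead.
The ratio ordering already packs tightly: school kits + water purification tabs + solar lanterns + mosquito nets + tool kits + jerry cans, 258 kg, 3729.
Next best is school kits + water purification tabs + solar lanterns + tool kits + seed packs + oral rehydration salts + jerry cans at 3643 (265 kg) — short by 86.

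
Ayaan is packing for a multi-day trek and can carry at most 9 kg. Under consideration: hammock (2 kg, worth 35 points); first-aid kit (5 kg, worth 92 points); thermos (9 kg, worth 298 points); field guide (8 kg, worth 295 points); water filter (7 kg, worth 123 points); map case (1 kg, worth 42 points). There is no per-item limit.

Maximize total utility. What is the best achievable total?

378

Taking 9×map case: 9 kg used, 378 in utility.
Every other selection either busts 9 kg or fails to beat 378.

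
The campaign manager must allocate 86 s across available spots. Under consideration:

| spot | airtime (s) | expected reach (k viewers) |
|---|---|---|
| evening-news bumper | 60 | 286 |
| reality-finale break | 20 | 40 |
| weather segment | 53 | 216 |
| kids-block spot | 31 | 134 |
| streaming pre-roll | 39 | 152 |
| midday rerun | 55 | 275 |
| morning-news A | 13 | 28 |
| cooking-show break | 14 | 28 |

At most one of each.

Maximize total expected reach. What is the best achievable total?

409

By expected reach per s: midday rerun 5.00, evening-news bumper 4.77, kids-block spot 4.32, weather segment 4.08 lead.
Kids-block spot + midday rerun uses 86 of the 86 s and totals 409.
Every other selection either busts 86 s or fails to beat 409.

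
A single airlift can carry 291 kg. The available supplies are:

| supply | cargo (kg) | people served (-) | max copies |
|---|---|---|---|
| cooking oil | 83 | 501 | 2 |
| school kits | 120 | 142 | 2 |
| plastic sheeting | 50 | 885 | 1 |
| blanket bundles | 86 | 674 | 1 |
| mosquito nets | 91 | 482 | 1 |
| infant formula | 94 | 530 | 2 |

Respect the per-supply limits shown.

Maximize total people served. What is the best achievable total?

2089

Filling by ratio: cooking oil + plastic sheeting + blanket bundles for 2060, with 72 kg left unused.
The 83 kg tied up in cooking oil is better spent on infant formula — total rises to 2089 (230 kg).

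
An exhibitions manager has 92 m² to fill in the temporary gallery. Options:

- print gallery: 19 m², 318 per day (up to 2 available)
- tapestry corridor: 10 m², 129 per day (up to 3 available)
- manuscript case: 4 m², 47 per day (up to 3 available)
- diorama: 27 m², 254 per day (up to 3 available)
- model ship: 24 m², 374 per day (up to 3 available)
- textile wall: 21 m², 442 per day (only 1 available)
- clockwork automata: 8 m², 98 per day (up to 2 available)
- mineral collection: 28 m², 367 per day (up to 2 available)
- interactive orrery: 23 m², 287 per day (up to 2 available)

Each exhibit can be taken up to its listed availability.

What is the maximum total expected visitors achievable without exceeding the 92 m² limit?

Ranking by ratio (expected visitors/m²): textile wall 21.05, print gallery 16.74, model ship 15.58.
A density-first pass picks 2×print gallery + model ship + textile wall + clockwork automata — 1550 at 91 m².
Dropping print gallery and clockwork automata frees 27 m²; slotting in manuscript case + model ship (28 m²) lifts the total to 1555 at 92 m².
No other feasible combination exceeds 1555.

1555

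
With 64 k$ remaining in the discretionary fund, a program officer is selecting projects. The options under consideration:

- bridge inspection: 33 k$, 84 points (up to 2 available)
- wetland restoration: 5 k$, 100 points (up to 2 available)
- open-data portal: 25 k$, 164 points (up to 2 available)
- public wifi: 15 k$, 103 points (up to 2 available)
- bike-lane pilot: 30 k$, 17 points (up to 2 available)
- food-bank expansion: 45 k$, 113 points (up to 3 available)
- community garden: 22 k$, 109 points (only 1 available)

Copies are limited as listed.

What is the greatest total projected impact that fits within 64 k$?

528

A density-first pass picks 2×wetland restoration + 2×public wifi + community garden — 515 at 62 k$.
Replace 2×public wifi and community garden with 2×open-data portal: the trade gains 13 net, giving 528 at 60 k$.
Nothing else within 64 k$ beats 528.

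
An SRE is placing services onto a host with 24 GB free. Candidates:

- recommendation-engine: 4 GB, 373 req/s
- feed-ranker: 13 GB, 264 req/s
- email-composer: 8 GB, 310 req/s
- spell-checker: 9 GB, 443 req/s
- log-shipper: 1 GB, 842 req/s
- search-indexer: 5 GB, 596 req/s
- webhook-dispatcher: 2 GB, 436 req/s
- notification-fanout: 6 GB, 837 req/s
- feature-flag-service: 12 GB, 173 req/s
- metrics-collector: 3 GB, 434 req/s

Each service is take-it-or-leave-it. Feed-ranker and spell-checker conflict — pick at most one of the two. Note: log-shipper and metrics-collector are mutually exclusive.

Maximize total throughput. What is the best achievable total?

Ranking by ratio (throughput/GB): log-shipper 842.00, webhook-dispatcher 218.00, metrics-collector 144.67, notification-fanout 139.50.
Spell-checker + log-shipper + search-indexer + webhook-dispatcher + notification-fanout uses 23 of the 24 GB and totals 3154.
An exhaustive check of the 1024 subsets confirms 3154.

3154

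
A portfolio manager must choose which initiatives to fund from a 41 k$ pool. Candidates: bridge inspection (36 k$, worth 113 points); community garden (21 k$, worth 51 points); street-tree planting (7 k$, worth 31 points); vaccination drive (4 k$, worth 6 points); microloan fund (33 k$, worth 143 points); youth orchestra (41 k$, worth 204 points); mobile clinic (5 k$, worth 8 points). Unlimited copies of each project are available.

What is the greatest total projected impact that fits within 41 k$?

Density check — youth orchestra 4.98, street-tree planting 4.43, microloan fund 4.33 are the best per k$.
Youth orchestra uses 41 of the 41 k$ and totals 204.
Every other selection either busts 41 k$ or fails to beat 204.

204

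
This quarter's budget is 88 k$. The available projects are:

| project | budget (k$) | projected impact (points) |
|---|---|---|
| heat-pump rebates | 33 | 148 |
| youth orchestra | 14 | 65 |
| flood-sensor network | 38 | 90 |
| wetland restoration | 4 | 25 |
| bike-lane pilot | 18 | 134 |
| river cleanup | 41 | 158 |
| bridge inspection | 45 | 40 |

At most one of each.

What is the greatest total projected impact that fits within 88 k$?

382

A density-first pass picks heat-pump rebates + youth orchestra + wetland restoration + bike-lane pilot — 372 at 69 k$.
Dropping heat-pump rebates frees 33 k$; slotting in river cleanup (41 k$) lifts the total to 382 at 77 k$.
The spare 11 k$ is too small for any remaining project, and no exchange beats 382.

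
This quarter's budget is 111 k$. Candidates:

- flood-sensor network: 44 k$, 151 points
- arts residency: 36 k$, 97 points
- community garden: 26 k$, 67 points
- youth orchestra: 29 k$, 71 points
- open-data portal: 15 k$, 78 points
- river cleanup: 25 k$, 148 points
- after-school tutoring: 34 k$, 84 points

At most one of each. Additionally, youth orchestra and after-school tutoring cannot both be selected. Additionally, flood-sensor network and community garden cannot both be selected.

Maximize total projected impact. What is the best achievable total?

407

Best packing: arts residency + open-data portal + river cleanup + after-school tutoring — 110 k$, 407 total.
Nothing else feasible within 111 k$ beats 407.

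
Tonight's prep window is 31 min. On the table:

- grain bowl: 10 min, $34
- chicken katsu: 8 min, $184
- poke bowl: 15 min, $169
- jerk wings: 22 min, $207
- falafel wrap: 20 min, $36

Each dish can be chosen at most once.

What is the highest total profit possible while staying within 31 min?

391

Filling by ratio: chicken katsu + poke bowl for 353, with 8 min left unused.
The 15 min tied up in poke bowl is better spent on jerk wings — total rises to 391 (30 min).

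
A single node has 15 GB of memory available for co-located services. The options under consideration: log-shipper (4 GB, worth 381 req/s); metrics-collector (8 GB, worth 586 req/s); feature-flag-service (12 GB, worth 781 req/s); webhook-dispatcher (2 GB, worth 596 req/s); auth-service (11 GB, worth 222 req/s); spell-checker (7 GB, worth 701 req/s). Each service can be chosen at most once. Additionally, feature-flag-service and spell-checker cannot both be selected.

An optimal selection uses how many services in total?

3

Best achievable throughput is 1678.
log-shipper + webhook-dispatcher + spell-checker hits 1678 at 13 GB.
All optima have 3 services.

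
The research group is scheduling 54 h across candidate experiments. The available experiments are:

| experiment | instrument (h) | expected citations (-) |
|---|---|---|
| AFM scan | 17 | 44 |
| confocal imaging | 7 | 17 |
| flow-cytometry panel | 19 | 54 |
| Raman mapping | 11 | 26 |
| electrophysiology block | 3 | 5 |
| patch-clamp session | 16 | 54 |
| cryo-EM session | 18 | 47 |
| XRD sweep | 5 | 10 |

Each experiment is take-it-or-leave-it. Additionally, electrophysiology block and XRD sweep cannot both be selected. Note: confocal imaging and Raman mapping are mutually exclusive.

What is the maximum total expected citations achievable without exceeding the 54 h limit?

155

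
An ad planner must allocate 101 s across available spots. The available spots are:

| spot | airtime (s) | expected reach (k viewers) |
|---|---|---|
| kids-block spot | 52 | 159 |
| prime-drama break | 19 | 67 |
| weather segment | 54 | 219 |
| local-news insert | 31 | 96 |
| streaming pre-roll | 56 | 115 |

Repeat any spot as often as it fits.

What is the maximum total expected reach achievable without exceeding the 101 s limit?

353

By expected reach per s: weather segment 4.06, prime-drama break 3.53, local-news insert 3.10, kids-block spot 3.06 lead.
2×prime-drama break + weather segment uses 92 of the 101 s and totals 353.
Every other selection either busts 101 s or fails to beat 353.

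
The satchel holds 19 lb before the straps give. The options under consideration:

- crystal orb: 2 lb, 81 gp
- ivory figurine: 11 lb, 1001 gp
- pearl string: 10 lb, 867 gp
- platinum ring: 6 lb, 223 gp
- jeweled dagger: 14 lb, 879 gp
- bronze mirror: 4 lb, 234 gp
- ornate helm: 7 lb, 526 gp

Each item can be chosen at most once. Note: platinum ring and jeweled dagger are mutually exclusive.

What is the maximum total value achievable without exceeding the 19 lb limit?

Ivory figurine + ornate helm uses 18 of the 19 lb and totals 1527.

1527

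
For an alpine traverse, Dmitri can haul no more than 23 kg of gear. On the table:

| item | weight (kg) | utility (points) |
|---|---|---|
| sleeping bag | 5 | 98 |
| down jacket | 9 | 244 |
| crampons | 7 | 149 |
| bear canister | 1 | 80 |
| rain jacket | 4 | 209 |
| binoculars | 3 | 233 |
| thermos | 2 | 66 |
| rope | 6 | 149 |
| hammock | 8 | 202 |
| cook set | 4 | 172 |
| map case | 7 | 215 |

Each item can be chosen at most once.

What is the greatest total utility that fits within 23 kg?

1004

By utility per kg: bear canister 80.00, binoculars 77.67, rain jacket 52.25 lead.
A density-first pass picks bear canister + rain jacket + binoculars + thermos + cook set + map case — 975 at 21 kg.
Replace map case with down jacket: the trade gains 29 net, giving 1004 at 23 kg.
Every other selection either busts 23 kg or fails to beat 1004.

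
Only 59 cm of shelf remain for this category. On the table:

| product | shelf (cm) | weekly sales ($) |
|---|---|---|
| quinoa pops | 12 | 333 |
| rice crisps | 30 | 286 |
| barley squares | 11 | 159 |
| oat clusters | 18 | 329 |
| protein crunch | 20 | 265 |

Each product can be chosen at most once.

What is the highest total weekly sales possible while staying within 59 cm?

927

Ranking by ratio (weekly sales/cm): quinoa pops 27.75, oat clusters 18.28, barley squares 14.45.
Greedy by ratio would take quinoa pops + barley squares + oat clusters: 41 cm used, total 821.
Dropping barley squares frees 11 cm; slotting in protein crunch (20 cm) lifts the total to 927 at 50 cm.
Nothing else within 59 cm beats 927.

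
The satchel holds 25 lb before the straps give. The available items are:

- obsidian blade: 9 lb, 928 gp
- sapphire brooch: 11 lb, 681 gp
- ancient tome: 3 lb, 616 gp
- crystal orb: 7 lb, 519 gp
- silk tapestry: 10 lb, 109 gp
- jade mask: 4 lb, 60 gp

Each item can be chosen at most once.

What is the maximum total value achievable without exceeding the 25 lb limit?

2225

Filling by ratio: obsidian blade + ancient tome + crystal orb + jade mask for 2123, with 2 lb left unused.
Replace crystal orb and jade mask with sapphire brooch: the trade gains 102 net, giving 2225 at 23 lb.
The spare 2 lb is too small for any remaining item, and no exchange beats 2225.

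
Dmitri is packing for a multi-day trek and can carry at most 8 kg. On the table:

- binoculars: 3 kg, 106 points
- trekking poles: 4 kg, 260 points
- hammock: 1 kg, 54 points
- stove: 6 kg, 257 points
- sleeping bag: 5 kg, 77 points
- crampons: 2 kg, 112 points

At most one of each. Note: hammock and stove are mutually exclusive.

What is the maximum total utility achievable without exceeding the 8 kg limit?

426

By utility per kg: trekking poles 65.00, crampons 56.00, hammock 54.00, stove 42.83 lead.
Trekking poles + hammock + crampons uses 7 of the 8 kg and totals 426.
No other feasible combination exceeds 426.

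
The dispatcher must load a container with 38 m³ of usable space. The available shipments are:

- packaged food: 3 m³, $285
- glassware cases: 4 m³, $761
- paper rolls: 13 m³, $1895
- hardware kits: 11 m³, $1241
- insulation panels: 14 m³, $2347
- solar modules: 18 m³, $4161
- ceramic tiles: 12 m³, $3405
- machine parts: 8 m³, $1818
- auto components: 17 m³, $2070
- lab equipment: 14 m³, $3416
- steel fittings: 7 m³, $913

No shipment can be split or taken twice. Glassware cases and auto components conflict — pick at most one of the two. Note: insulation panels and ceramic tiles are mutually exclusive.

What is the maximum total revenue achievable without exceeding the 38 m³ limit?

9400

Best packing: glassware cases + ceramic tiles + machine parts + lab equipment — 38 m³, 9400 total.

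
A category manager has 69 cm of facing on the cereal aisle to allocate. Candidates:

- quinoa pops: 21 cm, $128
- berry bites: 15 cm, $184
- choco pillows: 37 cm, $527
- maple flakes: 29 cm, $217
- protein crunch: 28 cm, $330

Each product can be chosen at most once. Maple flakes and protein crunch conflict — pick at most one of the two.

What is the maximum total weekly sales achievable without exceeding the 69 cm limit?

A density-first pass picks berry bites + choco pillows — 711 at 52 cm.
The 15 cm tied up in berry bites is better spent on protein crunch — total rises to 857 (65 cm).
Runner-up choco pillows + maple flakes tops out at 744.

857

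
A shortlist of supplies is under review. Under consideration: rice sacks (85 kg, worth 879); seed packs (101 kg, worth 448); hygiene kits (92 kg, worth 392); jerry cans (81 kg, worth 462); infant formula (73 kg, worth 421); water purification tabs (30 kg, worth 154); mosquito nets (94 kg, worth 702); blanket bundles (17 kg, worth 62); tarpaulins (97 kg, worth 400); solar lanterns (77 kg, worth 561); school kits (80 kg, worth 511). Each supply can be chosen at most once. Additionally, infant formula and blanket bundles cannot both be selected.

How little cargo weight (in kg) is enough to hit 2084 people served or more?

256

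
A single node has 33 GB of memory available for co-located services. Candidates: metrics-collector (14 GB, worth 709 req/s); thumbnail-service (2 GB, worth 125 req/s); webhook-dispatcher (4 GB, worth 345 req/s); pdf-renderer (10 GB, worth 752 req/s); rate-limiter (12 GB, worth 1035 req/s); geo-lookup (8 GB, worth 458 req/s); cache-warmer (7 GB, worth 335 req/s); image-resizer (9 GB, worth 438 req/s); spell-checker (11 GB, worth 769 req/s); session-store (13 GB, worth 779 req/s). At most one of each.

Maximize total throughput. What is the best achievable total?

2556

By throughput per GB: webhook-dispatcher 86.25, rate-limiter 86.25, pdf-renderer 75.20 lead.
Taking the top-ratio services first gives thumbnail-service + webhook-dispatcher + pdf-renderer + rate-limiter for 2257 (28 GB).
Replace thumbnail-service and webhook-dispatcher with spell-checker: the trade gains 299 net, giving 2556 at 33 GB.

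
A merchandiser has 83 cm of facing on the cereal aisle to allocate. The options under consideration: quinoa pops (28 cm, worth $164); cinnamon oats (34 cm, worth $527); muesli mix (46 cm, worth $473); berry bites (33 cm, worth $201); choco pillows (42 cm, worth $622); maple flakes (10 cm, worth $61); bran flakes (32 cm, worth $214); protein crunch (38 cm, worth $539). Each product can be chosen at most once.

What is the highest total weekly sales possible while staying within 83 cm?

The ratio heuristic lands on cinnamon oats + choco pillows (1149) but leaves 7 cm idle.
The 34 cm tied up in cinnamon oats is better spent on protein crunch — total rises to 1161 (80 cm).
The closest alternative, cinnamon oats + choco pillows, reaches only 1149.

1161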